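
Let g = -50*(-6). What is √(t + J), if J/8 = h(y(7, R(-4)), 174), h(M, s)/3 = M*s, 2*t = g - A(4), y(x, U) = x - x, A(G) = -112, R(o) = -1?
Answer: √206 ≈ 14.353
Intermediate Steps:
g = 300
y(x, U) = 0
t = 206 (t = (300 - 1*(-112))/2 = (300 + 112)/2 = (½)*412 = 206)
h(M, s) = 3*M*s (h(M, s) = 3*(M*s) = 3*M*s)
J = 0 (J = 8*(3*0*174) = 8*0 = 0)
√(t + J) = √(206 + 0) = √206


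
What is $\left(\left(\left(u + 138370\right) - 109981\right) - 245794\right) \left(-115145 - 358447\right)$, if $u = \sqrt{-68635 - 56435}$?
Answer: $102961268760 - 473592 i \sqrt{125070} \approx 1.0296 \cdot 10^{11} - 1.6749 \cdot 10^{8} i$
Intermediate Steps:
$u = i \sqrt{125070}$ ($u = \sqrt{-125070} = i \sqrt{125070} \approx 353.65 i$)
$\left(\left(\left(u + 138370\right) - 109981\right) - 245794\right) \left(-115145 - 358447\right) = \left(\left(\left(i \sqrt{125070} + 138370\right) - 109981\right) - 245794\right) \left(-115145 - 358447\right) = \left(\left(\left(138370 + i \sqrt{125070}\right) - 109981\right) - 245794\right) \left(-473592\right) = \left(\left(28389 + i \sqrt{125070}\right) - 245794\right) \left(-473592\right) = \left(-217405 + i \sqrt{125070}\right) \left(-473592\right) = 102961268760 - 473592 i \sqrt{125070}$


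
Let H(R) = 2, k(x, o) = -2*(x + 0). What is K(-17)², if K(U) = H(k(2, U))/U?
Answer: 4/289 ≈ 0.013841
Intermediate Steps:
k(x, o) = -2*x
K(U) = 2/U
K(-17)² = (2/(-17))² = (2*(-1/17))² = (-2/17)² = 4/289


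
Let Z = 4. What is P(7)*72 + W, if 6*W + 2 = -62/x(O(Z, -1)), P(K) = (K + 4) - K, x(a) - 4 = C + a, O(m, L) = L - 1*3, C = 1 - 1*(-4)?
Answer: 1428/5 ≈ 285.60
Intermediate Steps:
C = 5 (C = 1 + 4 = 5)
O(m, L) = -3 + L (O(m, L) = L - 3 = -3 + L)
x(a) = 9 + a (x(a) = 4 + (5 + a) = 9 + a)
P(K) = 4 (P(K) = (4 + K) - K = 4)
W = -12/5 (W = -1/3 + (-62/(9 + (-3 - 1)))/6 = -1/3 + (-62/(9 - 4))/6 = -1/3 + (-62/5)/6 = -1/3 + (-62*1/5)/6 = -1/3 + (1/6)*(-62/5) = -1/3 - 31/15 = -12/5 ≈ -2.4000)
P(7)*72 + W = 4*72 - 12/5 = 288 - 12/5 = 1428/5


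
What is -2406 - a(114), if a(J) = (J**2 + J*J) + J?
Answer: -28512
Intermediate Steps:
a(J) = J + 2*J**2 (a(J) = (J**2 + J**2) + J = 2*J**2 + J = J + 2*J**2)
-2406 - a(114) = -2406 - 114*(1 + 2*114) = -2406 - 114*(1 + 228) = -2406 - 114*229 = -2406 - 1*26106 = -2406 - 26106 = -28512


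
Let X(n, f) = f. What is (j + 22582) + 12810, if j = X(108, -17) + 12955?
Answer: 48330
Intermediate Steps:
j = 12938 (j = -17 + 12955 = 12938)
(j + 22582) + 12810 = (12938 + 22582) + 12810 = 35520 + 12810 = 48330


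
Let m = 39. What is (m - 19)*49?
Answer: 980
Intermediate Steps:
(m - 19)*49 = (39 - 19)*49 = 20*49 = 980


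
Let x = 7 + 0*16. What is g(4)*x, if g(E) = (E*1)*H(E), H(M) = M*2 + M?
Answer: 336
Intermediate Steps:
H(M) = 3*M (H(M) = 2*M + M = 3*M)
g(E) = 3*E² (g(E) = (E*1)*(3*E) = E*(3*E) = 3*E²)
x = 7 (x = 7 + 0 = 7)
g(4)*x = (3*4²)*7 = (3*16)*7 = 48*7 = 336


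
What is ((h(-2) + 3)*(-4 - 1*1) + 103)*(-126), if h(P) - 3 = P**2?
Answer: -6678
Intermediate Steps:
h(P) = 3 + P**2
((h(-2) + 3)*(-4 - 1*1) + 103)*(-126) = (((3 + (-2)**2) + 3)*(-4 - 1*1) + 103)*(-126) = (((3 + 4) + 3)*(-4 - 1) + 103)*(-126) = ((7 + 3)*(-5) + 103)*(-126) = (10*(-5) + 103)*(-126) = (-50 + 103)*(-126) = 53*(-126) = -6678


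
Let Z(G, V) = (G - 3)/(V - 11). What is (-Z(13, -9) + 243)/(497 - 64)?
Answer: 487/866 ≈ 0.56236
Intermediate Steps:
Z(G, V) = (-3 + G)/(-11 + V)
(-Z(13, -9) + 243)/(497 - 64) = (-(-3 + 13)/(-11 - 9) + 243)/(497 - 64) = (-10/(-20) + 243)/433 = (-(-1)*10/20 + 243)/433 = (-1*(-1/2) + 243)/433 = (1/2 + 243)/433 = (1/433)*(487/2) = 487/866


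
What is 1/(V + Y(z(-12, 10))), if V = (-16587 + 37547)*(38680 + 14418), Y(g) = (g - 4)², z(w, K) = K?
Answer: 1/1112934116 ≈ 8.9853e-10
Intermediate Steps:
Y(g) = (-4 + g)²
V = 1112934080 (V = 20960*53098 = 1112934080)
1/(V + Y(z(-12, 10))) = 1/(1112934080 + (-4 + 10)²) = 1/(1112934080 + 6²) = 1/(1112934080 + 36) = 1/1112934116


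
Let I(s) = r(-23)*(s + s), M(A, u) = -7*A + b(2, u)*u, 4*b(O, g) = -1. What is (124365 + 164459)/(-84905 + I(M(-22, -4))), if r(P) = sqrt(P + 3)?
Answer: -4904520344/1442156205 - 35814176*I*sqrt(5)/1442156205 ≈ -3.4008 - 0.05553*I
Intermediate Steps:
r(P) = sqrt(3 + P)
b(O, g) = -1/4 (b(O, g) = (1/4)*(-1) = -1/4)
M(A, u) = -7*A - u/4
I(s) = 4*I*s*sqrt(5) (I(s) = sqrt(3 - 23)*(s + s) = sqrt(-20)*(2*s) = (2*I*sqrt(5))*(2*s) = 4*I*s*sqrt(5))
(124365 + 164459)/(-84905 + I(M(-22, -4))) = (124365 + 164459)/(-84905 + 4*I*(-7*(-22) - 1/4*(-4))*sqrt(5)) = 288824/(-84905 + 4*I*(154 + 1)*sqrt(5)) = 288824/(-84905 + 4*I*155*sqrt(5)) = 288824/(-84905 + 620*I*sqrt(5))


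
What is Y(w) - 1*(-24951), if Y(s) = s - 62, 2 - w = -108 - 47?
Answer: 25046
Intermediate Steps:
w = 157 (w = 2 - (-108 - 47) = 2 - 1*(-155) = 2 + 155 = 157)
Y(s) = -62 + s
Y(w) - 1*(-24951) = (-62 + 157) - 1*(-24951) = 95 + 24951 = 25046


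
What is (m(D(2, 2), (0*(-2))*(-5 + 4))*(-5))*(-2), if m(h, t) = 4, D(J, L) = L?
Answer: 40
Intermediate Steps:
(m(D(2, 2), (0*(-2))*(-5 + 4))*(-5))*(-2) = (4*(-5))*(-2) = -20*(-2) = 40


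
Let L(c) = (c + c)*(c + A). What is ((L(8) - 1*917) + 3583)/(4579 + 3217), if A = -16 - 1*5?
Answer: 1229/3898 ≈ 0.31529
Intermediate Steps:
A = -21 (A = -16 - 5 = -21)
L(c) = 2*c*(-21 + c) (L(c) = (c + c)*(c - 21) = (2*c)*(-21 + c) = 2*c*(-21 + c))
((L(8) - 1*917) + 3583)/(4579 + 3217) = ((2*8*(-21 + 8) - 1*917) + 3583)/(4579 + 3217) = ((2*8*(-13) - 917) + 3583)/7796 = ((-208 - 917) + 3583)*(1/7796) = (-1125 + 3583)*(1/7796) = 2458*(1/7796) = 1229/3898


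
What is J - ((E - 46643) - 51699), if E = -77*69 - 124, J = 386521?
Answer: 490300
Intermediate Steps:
E = -5437 (E = -5313 - 124 = -5437)
J - ((E - 46643) - 51699) = 386521 - ((-5437 - 46643) - 51699) = 386521 - (-52080 - 51699) = 386521 - 1*(-103779) = 386521 + 103779 = 490300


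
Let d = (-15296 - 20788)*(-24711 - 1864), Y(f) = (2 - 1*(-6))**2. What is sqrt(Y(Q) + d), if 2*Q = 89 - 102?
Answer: 26*sqrt(1418539) ≈ 30967.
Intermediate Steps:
Q = -13/2 (Q = (89 - 102)/2 = (1/2)*(-13) = -13/2 ≈ -6.5000)
Y(f) = 64 (Y(f) = (2 + 6)**2 = 8**2 = 64)
d = 958932300 (d = -36084*(-26575) = 958932300)
sqrt(Y(Q) + d) = sqrt(64 + 958932300) = sqrt(958932364) = 26*sqrt(1418539)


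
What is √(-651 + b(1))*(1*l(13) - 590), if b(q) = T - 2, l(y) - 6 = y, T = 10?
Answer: -571*I*√643 ≈ -14479.0*I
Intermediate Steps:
l(y) = 6 + y
b(q) = 8 (b(q) = 10 - 2 = 8)
√(-651 + b(1))*(1*l(13) - 590) = √(-651 + 8)*(1*(6 + 13) - 590) = √(-643)*(1*19 - 590) = (I*√643)*(19 - 590) = (I*√643)*(-571) = -571*I*√643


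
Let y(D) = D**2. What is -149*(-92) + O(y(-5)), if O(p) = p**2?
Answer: 14333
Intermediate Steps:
-149*(-92) + O(y(-5)) = -149*(-92) + ((-5)**2)**2 = 13708 + 25**2 = 13708 + 625 = 14333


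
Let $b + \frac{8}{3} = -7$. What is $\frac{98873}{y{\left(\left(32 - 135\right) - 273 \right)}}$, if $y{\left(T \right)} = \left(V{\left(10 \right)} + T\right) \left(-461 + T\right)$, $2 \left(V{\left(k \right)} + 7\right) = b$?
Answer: $\frac{197746}{649233} \approx 0.30458$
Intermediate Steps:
$b = - \frac{29}{3}$ ($b = - \frac{8}{3} - 7 = - \frac{29}{3} \approx -9.6667$)
$V{\left(k \right)} = - \frac{71}{6}$ ($V{\left(k \right)} = -7 + \frac{1}{2} \left(- \frac{29}{3}\right) = -7 - \frac{29}{6} = - \frac{71}{6}$)
$y{\left(T \right)} = \left(-461 + T\right) \left(- \frac{71}{6} + T\right)$ ($y{\left(T \right)} = \left(- \frac{71}{6} + T\right) \left(-461 + T\right) = \left(-461 + T\right) \left(- \frac{71}{6} + T\right)$)
$\frac{98873}{y{\left(\left(32 - 135\right) - 273 \right)}} = \frac{98873}{\frac{32731}{6} + \left(\left(32 - 135\right) - 273\right)^{2} - \frac{2837 \left(\left(32 - 135\right) - 273\right)}{6}} = \frac{98873}{\frac{32731}{6} + \left(-103 - 273\right)^{2} - \frac{2837 \left(-103 - 273\right)}{6}} = \frac{98873}{\frac{32731}{6} + \left(-376\right)^{2} - - \frac{533356}{3}} = \frac{98873}{\frac{32731}{6} + 141376 + \frac{533356}{3}} = \frac{98873}{\frac{649233}{2}} = 98873 \cdot \frac{2}{649233} = \frac{197746}{649233}$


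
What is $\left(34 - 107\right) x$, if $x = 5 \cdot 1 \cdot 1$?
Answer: $-365$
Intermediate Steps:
$x = 5$ ($x = 5 \cdot 1 = 5$)
$\left(34 - 107\right) x = \left(34 - 107\right) 5 = \left(-73\right) 5 = -365$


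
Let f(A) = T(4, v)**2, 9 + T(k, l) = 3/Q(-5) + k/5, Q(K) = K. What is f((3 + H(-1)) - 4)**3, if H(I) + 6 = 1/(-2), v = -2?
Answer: 7256313856/15625 ≈ 4.6440e+5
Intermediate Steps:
H(I) = -13/2 (H(I) = -6 + 1/(-2) = -6 - 1/2 = -13/2)
T(k, l) = -48/5 + k/5 (T(k, l) = -9 + (3/(-5) + k/5) = -9 + (3*(-1/5) + k*(1/5)) = -9 + (-3/5 + k/5) = -48/5 + k/5)
f(A) = 1936/25 (f(A) = (-48/5 + (1/5)*4)**2 = (-48/5 + 4/5)**2 = (-44/5)**2 = 1936/25)
f((3 + H(-1)) - 4)**3 = (1936/25)**3 = 7256313856/15625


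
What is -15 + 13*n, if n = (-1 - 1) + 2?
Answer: -15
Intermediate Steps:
n = 0 (n = -2 + 2 = 0)
-15 + 13*n = -15 + 13*0 = -15 + 0 = -15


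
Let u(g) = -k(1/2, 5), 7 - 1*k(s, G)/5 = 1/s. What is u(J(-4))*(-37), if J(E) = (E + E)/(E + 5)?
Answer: 925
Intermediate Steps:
k(s, G) = 35 - 5/s
J(E) = 2*E/(5 + E) (J(E) = (2*E)/(5 + E) = 2*E/(5 + E))
u(g) = -25 (u(g) = -(35 - 5/(1/2)) = -(35 - 5/½) = -(35 - 5*2) = -(35 - 10) = -1*25 = -25)
u(J(-4))*(-37) = -25*(-37) = 925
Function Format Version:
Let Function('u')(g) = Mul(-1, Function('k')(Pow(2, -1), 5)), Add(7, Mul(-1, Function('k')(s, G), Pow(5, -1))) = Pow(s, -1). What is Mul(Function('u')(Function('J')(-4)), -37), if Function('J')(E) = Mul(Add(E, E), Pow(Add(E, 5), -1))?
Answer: 925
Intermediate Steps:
Function('k')(s, G) = Add(35, Mul(-5, Pow(s, -1)))
Function('J')(E) = Mul(2, E, Pow(Add(5, E), -1)) (Function('J')(E) = Mul(Mul(2, E), Pow(Add(5, E), -1)) = Mul(2, E, Pow(Add(5, E), -1)))
Function('u')(g) = -25 (Function('u')(g) = Mul(-1, Add(35, Mul(-5, Pow(Pow(2, -1), -1)))) = Mul(-1, Add(35, Mul(-5, Pow(Rational(1, 2), -1)))) = Mul(-1, Add(35, Mul(-5, 2))) = Mul(-1, Add(35, -10)) = Mul(-1, 25) = -25)
Mul(Function('u')(Function('J')(-4)), -37) = Mul(-25, -37) = 925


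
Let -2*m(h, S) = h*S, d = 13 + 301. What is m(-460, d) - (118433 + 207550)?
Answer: -253763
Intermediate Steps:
d = 314
m(h, S) = -S*h/2 (m(h, S) = -h*S/2 = -S*h/2)
m(-460, d) - (118433 + 207550) = -½*314*(-460) - (118433 + 207550) = 72220 - 1*325983 = 72220 - 325983 = -253763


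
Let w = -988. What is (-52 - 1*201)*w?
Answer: 249964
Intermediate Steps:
(-52 - 1*201)*w = (-52 - 1*201)*(-988) = (-52 - 201)*(-988) = -253*(-988) = 249964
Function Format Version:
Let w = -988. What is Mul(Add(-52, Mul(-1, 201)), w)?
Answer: 249964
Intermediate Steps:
Mul(Add(-52, Mul(-1, 201)), w) = Mul(Add(-52, Mul(-1, 201)), -988) = Mul(Add(-52, -201), -988) = Mul(-253, -988) = 249964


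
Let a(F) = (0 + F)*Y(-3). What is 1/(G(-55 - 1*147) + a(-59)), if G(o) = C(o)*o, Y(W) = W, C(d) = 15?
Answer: -1/2853 ≈ -0.00035051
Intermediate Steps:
a(F) = -3*F (a(F) = (0 + F)*(-3) = F*(-3) = -3*F)
G(o) = 15*o
1/(G(-55 - 1*147) + a(-59)) = 1/(15*(-55 - 1*147) - 3*(-59)) = 1/(15*(-55 - 147) + 177) = 1/(15*(-202) + 177) = 1/(-3030 + 177) = 1/(-2853) = -1/2853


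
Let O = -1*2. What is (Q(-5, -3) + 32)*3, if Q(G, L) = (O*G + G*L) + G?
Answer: 156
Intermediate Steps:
O = -2
Q(G, L) = -G + G*L (Q(G, L) = (-2*G + G*L) + G = -G + G*L)
(Q(-5, -3) + 32)*3 = (-5*(-1 - 3) + 32)*3 = (-5*(-4) + 32)*3 = (20 + 32)*3 = 52*3 = 156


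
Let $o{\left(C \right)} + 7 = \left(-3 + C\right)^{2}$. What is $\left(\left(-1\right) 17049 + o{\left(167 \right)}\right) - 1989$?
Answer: $7851$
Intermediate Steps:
$o{\left(C \right)} = -7 + \left(-3 + C\right)^{2}$
$\left(\left(-1\right) 17049 + o{\left(167 \right)}\right) - 1989 = \left(\left(-1\right) 17049 - \left(7 - \left(-3 + 167\right)^{2}\right)\right) - 1989 = \left(-17049 - \left(7 - 164^{2}\right)\right) - 1989 = \left(-17049 + \left(-7 + 26896\right)\right) - 1989 = \left(-17049 + 26889\right) - 1989 = 9840 - 1989 = 7851$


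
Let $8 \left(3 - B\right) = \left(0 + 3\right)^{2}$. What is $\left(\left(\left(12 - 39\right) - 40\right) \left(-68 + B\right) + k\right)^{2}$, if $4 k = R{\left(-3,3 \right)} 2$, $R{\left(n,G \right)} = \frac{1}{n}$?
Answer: $\frac{11305005625}{576} \approx 1.9627 \cdot 10^{7}$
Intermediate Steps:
$B = \frac{15}{8}$ ($B = 3 - \frac{\left(0 + 3\right)^{2}}{8} = 3 - \frac{3^{2}}{8} = 3 - \frac{9}{8} = \frac{15}{8} \approx 1.875$)
$k = - \frac{1}{6}$ ($k = \frac{\frac{1}{-3} \cdot 2}{4} = \frac{\left(- \frac{1}{3}\right) 2}{4} = \frac{1}{4} \left(- \frac{2}{3}\right) = - \frac{1}{6} \approx -0.16667$)
$\left(\left(\left(12 - 39\right) - 40\right) \left(-68 + B\right) + k\right)^{2} = \left(\left(\left(12 - 39\right) - 40\right) \left(-68 + \frac{15}{8}\right) - \frac{1}{6}\right)^{2} = \left(\left(\left(12 - 39\right) - 40\right) \left(- \frac{529}{8}\right) - \frac{1}{6}\right)^{2} = \left(\left(-27 - 40\right) \left(- \frac{529}{8}\right) - \frac{1}{6}\right)^{2} = \left(\left(-67\right) \left(- \frac{529}{8}\right) - \frac{1}{6}\right)^{2} = \left(\frac{35443}{8} - \frac{1}{6}\right)^{2} = \left(\frac{106325}{24}\right)^{2} = \frac{11305005625}{576}$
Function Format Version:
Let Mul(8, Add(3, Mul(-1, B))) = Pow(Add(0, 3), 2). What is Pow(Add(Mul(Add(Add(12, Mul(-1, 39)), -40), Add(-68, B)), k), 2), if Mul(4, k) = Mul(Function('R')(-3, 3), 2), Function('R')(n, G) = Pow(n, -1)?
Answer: Rational(11305005625, 576) ≈ 1.9627e+7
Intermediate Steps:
B = Rational(15, 8) (B = Add(3, Mul(Rational(-1, 8), Pow(Add(0, 3), 2))) = Add(3, Mul(Rational(-1, 8), Pow(3, 2))) = Add(3, Mul(Rational(-1, 8), 9)) = Add(3, Rational(-9, 8)) = Rational(15, 8) ≈ 1.8750)
k = Rational(-1, 6) (k = Mul(Rational(1, 4), Mul(Pow(-3, -1), 2)) = Mul(Rational(1, 4), Mul(Rational(-1, 3), 2)) = Mul(Rational(1, 4), Rational(-2, 3)) = Rational(-1, 6) ≈ -0.16667)
Pow(Add(Mul(Add(Add(12, Mul(-1, 39)), -40), Add(-68, B)), k), 2) = Pow(Add(Mul(Add(Add(12, Mul(-1, 39)), -40), Add(-68, Rational(15, 8))), Rational(-1, 6)), 2) = Pow(Add(Mul(Add(Add(12, -39), -40), Rational(-529, 8)), Rational(-1, 6)), 2) = Pow(Add(Mul(Add(-27, -40), Rational(-529, 8)), Rational(-1, 6)), 2) = Pow(Add(Mul(-67, Rational(-529, 8)), Rational(-1, 6)), 2) = Pow(Add(Rational(35443, 8), Rational(-1, 6)), 2) = Pow(Rational(106325, 24), 2) = Rational(11305005625, 576)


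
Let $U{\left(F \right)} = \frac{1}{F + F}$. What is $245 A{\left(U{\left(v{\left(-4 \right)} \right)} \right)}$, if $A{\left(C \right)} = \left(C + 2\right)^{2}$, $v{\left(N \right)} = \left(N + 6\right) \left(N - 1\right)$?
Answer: $\frac{74529}{80} \approx 931.61$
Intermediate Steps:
$v{\left(N \right)} = \left(-1 + N\right) \left(6 + N\right)$ ($v{\left(N \right)} = \left(6 + N\right) \left(-1 + N\right) = \left(-1 + N\right) \left(6 + N\right)$)
$U{\left(F \right)} = \frac{1}{2 F}$
$A{\left(C \right)} = \left(2 + C\right)^{2}$
$245 A{\left(U{\left(v{\left(-4 \right)} \right)} \right)} = 245 \left(2 + \frac{1}{2 \left(-6 + \left(-4\right)^{2} + 5 \left(-4\right)\right)}\right)^{2} = 245 \left(2 + \frac{1}{2 \left(-6 + 16 - 20\right)}\right)^{2} = 245 \left(2 + \frac{1}{2 \left(-10\right)}\right)^{2} = 245 \left(2 + \frac{1}{2} \left(- \frac{1}{10}\right)\right)^{2} = 245 \left(2 - \frac{1}{20}\right)^{2} = 245 \left(\frac{39}{20}\right)^{2} = 245 \cdot \frac{1521}{400} = \frac{74529}{80}$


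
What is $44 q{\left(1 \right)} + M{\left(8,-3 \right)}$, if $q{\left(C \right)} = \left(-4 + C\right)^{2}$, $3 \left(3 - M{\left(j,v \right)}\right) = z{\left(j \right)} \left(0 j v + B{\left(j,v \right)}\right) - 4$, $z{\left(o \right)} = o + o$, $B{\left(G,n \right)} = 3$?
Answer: $\frac{1153}{3} \approx 384.33$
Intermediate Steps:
$z{\left(o \right)} = 2 o$
$M{\left(j,v \right)} = \frac{13}{3} - 2 j$ ($M{\left(j,v \right)} = 3 - \frac{2 j \left(0 j v + 3\right) - 4}{3} = 3 - \frac{2 j \left(0 v + 3\right) - 4}{3} = 3 - \frac{2 j \left(0 + 3\right) - 4}{3} = 3 - \frac{2 j 3 - 4}{3} = 3 - \frac{6 j - 4}{3} = 3 - \frac{-4 + 6 j}{3} = 3 - \left(- \frac{4}{3} + 2 j\right) = \frac{13}{3} - 2 j$)
$44 q{\left(1 \right)} + M{\left(8,-3 \right)} = 44 \left(-4 + 1\right)^{2} + \left(\frac{13}{3} - 16\right) = 44 \left(-3\right)^{2} + \left(\frac{13}{3} - 16\right) = 44 \cdot 9 - \frac{35}{3} = 396 - \frac{35}{3} = \frac{1153}{3}$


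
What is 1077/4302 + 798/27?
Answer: 128225/4302 ≈ 29.806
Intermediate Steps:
1077/4302 + 798/27 = 1077*(1/4302) + 798*(1/27) = 359/1434 + 266/9 = 128225/4302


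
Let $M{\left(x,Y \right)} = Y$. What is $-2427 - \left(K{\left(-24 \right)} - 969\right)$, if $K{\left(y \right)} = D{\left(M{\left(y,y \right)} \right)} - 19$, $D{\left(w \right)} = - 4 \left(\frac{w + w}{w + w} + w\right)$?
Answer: $-1531$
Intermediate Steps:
$D{\left(w \right)} = -4 - 4 w$ ($D{\left(w \right)} = - 4 \left(\frac{2 w}{2 w} + w\right) = - 4 \left(2 w \frac{1}{2 w} + w\right) = - 4 \left(1 + w\right) = -4 - 4 w$)
$K{\left(y \right)} = -23 - 4 y$ ($K{\left(y \right)} = \left(-4 - 4 y\right) - 19 = -23 - 4 y$)
$-2427 - \left(K{\left(-24 \right)} - 969\right) = -2427 - \left(\left(-23 - -96\right) - 969\right) = -2427 - \left(\left(-23 + 96\right) - 969\right) = -2427 - \left(73 - 969\right) = -2427 - -896 = -2427 + 896 = -1531$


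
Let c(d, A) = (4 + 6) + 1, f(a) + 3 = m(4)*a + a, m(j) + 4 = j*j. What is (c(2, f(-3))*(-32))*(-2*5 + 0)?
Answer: 3520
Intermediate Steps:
m(j) = -4 + j**2 (m(j) = -4 + j*j = -4 + j**2)
f(a) = -3 + 13*a (f(a) = -3 + ((-4 + 4**2)*a + a) = -3 + ((-4 + 16)*a + a) = -3 + (12*a + a) = -3 + 13*a)
c(d, A) = 11 (c(d, A) = 10 + 1 = 11)
(c(2, f(-3))*(-32))*(-2*5 + 0) = (11*(-32))*(-2*5 + 0) = -352*(-10 + 0) = -352*(-10) = 3520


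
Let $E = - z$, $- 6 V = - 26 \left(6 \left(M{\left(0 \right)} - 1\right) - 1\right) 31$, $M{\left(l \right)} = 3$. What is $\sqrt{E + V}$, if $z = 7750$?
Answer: $\frac{i \sqrt{56451}}{3} \approx 79.198 i$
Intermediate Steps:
$V = \frac{4433}{3}$ ($V = - \frac{- 26 \left(6 \left(3 - 1\right) - 1\right) 31}{6} = - \frac{- 26 \left(6 \cdot 2 - 1\right) 31}{6} = - \frac{- 26 \left(12 - 1\right) 31}{6} = - \frac{\left(-26\right) 11 \cdot 31}{6} = - \frac{\left(-286\right) 31}{6} = \left(- \frac{1}{6}\right) \left(-8866\right) = \frac{4433}{3} \approx 1477.7$)
$E = -7750$ ($E = \left(-1\right) 7750 = -7750$)
$\sqrt{E + V} = \sqrt{-7750 + \frac{4433}{3}} = \sqrt{- \frac{18817}{3}} = \frac{i \sqrt{56451}}{3}$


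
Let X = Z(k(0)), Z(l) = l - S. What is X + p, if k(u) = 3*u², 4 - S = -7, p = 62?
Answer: 51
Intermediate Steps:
S = 11 (S = 4 - 1*(-7) = 4 + 7 = 11)
Z(l) = -11 + l (Z(l) = l - 1*11 = l - 11 = -11 + l)
X = -11 (X = -11 + 3*0² = -11 + 3*0 = -11 + 0 = -11)
X + p = -11 + 62 = 51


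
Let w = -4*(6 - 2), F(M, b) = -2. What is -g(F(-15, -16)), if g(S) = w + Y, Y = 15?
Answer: 1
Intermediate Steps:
w = -16 (w = -4*4 = -16)
g(S) = -1 (g(S) = -16 + 15 = -1)
-g(F(-15, -16)) = -1*(-1) = 1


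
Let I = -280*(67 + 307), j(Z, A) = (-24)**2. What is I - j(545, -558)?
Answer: -105296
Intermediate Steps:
j(Z, A) = 576
I = -104720 (I = -280*374 = -104720)
I - j(545, -558) = -104720 - 1*576 = -104720 - 576 = -105296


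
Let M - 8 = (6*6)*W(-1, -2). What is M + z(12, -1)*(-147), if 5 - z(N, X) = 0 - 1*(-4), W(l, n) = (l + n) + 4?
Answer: -103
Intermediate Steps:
W(l, n) = 4 + l + n
z(N, X) = 1 (z(N, X) = 5 - (0 - 1*(-4)) = 5 - (0 + 4) = 5 - 1*4 = 5 - 4 = 1)
M = 44 (M = 8 + (6*6)*(4 - 1 - 2) = 8 + 36*1 = 8 + 36 = 44)
M + z(12, -1)*(-147) = 44 + 1*(-147) = 44 - 147 = -103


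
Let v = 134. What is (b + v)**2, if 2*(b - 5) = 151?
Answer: 184041/4 ≈ 46010.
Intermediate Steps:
b = 161/2 (b = 5 + (1/2)*151 = 5 + 151/2 = 161/2 ≈ 80.500)
(b + v)**2 = (161/2 + 134)**2 = (429/2)**2 = 184041/4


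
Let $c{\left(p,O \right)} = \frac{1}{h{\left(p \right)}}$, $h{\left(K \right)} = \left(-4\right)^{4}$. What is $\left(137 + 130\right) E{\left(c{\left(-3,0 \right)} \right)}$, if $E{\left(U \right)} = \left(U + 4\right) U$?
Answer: $\frac{273675}{65536} \approx 4.1759$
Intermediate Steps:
$h{\left(K \right)} = 256$
$c{\left(p,O \right)} = \frac{1}{256}$
$E{\left(U \right)} = U \left(4 + U\right)$ ($E{\left(U \right)} = \left(4 + U\right) U = U \left(4 + U\right)$)
$\left(137 + 130\right) E{\left(c{\left(-3,0 \right)} \right)} = \left(137 + 130\right) \frac{4 + \frac{1}{256}}{256} = 267 \cdot \frac{1}{256} \cdot \frac{1025}{256} = 267 \cdot \frac{1025}{65536} = \frac{273675}{65536}$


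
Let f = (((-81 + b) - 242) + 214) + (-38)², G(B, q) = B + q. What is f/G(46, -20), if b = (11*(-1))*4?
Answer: 1291/26 ≈ 49.654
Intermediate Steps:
b = -44 (b = -11*4 = -44)
f = 1291 (f = (((-81 - 44) - 242) + 214) + (-38)² = ((-125 - 242) + 214) + 1444 = (-367 + 214) + 1444 = -153 + 1444 = 1291)
f/G(46, -20) = 1291/(46 - 20) = 1291/26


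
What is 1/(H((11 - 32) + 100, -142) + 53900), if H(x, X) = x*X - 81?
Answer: 1/42601 ≈ 2.3474e-5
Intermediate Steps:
H(x, X) = -81 + X*x (H(x, X) = X*x - 81 = -81 + X*x)
1/(H((11 - 32) + 100, -142) + 53900) = 1/((-81 - 142*((11 - 32) + 100)) + 53900) = 1/((-81 - 142*(-21 + 100)) + 53900) = 1/((-81 - 142*79) + 53900) = 1/((-81 - 11218) + 53900) = 1/(-11299 + 53900) = 1/42601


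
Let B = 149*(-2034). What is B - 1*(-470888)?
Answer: 167822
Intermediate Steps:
B = -303066
B - 1*(-470888) = -303066 - 1*(-470888) = -303066 + 470888 = 167822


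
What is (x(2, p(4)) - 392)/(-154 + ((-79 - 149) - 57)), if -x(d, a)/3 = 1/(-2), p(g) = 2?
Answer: 781/878 ≈ 0.88952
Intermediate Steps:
x(d, a) = 3/2 (x(d, a) = -3/(-2) = -3*(-1/2) = 3/2)
(x(2, p(4)) - 392)/(-154 + ((-79 - 149) - 57)) = (3/2 - 392)/(-154 + ((-79 - 149) - 57)) = -781/(2*(-154 + (-228 - 57))) = -781/(2*(-154 - 285)) = -781/2/(-439) = -781/2*(-1/439) = 781/878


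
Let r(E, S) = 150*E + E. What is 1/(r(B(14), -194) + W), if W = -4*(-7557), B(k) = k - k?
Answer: 1/30228 ≈ 3.3082e-5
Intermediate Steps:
B(k) = 0
r(E, S) = 151*E
W = 30228
1/(r(B(14), -194) + W) = 1/(151*0 + 30228) = 1/(0 + 30228) = 1/30228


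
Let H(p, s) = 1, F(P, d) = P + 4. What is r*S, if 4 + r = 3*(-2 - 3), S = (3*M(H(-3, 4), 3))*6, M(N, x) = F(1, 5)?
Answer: -1710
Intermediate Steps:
F(P, d) = 4 + P
M(N, x) = 5 (M(N, x) = 4 + 1 = 5)
S = 90 (S = (3*5)*6 = 15*6 = 90)
r = -19 (r = -4 + 3*(-2 - 3) = -4 + 3*(-5) = -4 - 15 = -19)
r*S = -19*90 = -1710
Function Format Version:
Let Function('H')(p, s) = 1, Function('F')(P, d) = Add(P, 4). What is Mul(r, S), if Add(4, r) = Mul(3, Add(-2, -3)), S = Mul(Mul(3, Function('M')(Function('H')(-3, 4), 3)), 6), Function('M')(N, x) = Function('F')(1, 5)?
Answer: -1710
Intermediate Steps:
Function('F')(P, d) = Add(4, P)
Function('M')(N, x) = 5 (Function('M')(N, x) = Add(4, 1) = 5)
S = 90 (S = Mul(Mul(3, 5), 6) = Mul(15, 6) = 90)
r = -19 (r = Add(-4, Mul(3, Add(-2, -3))) = Add(-4, Mul(3, -5)) = Add(-4, -15) = -19)
Mul(r, S) = Mul(-19, 90) = -1710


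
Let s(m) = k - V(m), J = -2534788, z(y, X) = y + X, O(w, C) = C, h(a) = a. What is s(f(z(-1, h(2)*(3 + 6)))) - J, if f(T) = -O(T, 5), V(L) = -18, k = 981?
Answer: 2535787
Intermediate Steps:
z(y, X) = X + y
f(T) = -5 (f(T) = -1*5 = -5)
s(m) = 999 (s(m) = 981 - 1*(-18) = 981 + 18 = 999)
s(f(z(-1, h(2)*(3 + 6)))) - J = 999 - 1*(-2534788) = 999 + 2534788 = 2535787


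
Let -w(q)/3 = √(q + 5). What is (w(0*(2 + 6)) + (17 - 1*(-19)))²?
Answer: 1341 - 216*√5 ≈ 858.01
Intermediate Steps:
w(q) = -3*√(5 + q) (w(q) = -3*√(q + 5) = -3*√(5 + q))
(w(0*(2 + 6)) + (17 - 1*(-19)))² = (-3*√(5 + 0*(2 + 6)) + (17 - 1*(-19)))² = (-3*√(5 + 0*8) + (17 + 19))² = (-3*√(5 + 0) + 36)² = (-3*√5 + 36)² = (36 - 3*√5)²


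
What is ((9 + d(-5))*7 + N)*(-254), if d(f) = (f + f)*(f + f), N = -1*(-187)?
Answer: -241300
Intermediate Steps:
N = 187
d(f) = 4*f² (d(f) = (2*f)*(2*f) = 4*f²)
((9 + d(-5))*7 + N)*(-254) = ((9 + 4*(-5)²)*7 + 187)*(-254) = ((9 + 4*25)*7 + 187)*(-254) = ((9 + 100)*7 + 187)*(-254) = (109*7 + 187)*(-254) = (763 + 187)*(-254) = 950*(-254) = -241300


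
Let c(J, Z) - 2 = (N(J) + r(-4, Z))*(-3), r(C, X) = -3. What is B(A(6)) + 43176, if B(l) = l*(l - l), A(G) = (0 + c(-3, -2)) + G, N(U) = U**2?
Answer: 43176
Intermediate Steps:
c(J, Z) = 11 - 3*J**2 (c(J, Z) = 2 + (J**2 - 3)*(-3) = 2 + (-3 + J**2)*(-3) = 2 + (9 - 3*J**2) = 11 - 3*J**2)
A(G) = -16 + G (A(G) = (0 + (11 - 3*(-3)**2)) + G = (0 + (11 - 3*9)) + G = (0 + (11 - 27)) + G = (0 - 16) + G = -16 + G)
B(l) = 0 (B(l) = l*0 = 0)
B(A(6)) + 43176 = 0 + 43176 = 43176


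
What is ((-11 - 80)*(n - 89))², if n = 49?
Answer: 13249600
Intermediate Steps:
((-11 - 80)*(n - 89))² = ((-11 - 80)*(49 - 89))² = (-91*(-40))² = 3640² = 13249600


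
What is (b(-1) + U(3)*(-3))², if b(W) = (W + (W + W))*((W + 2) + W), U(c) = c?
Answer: 81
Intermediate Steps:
b(W) = 3*W*(2 + 2*W) (b(W) = (W + 2*W)*((2 + W) + W) = (3*W)*(2 + 2*W) = 3*W*(2 + 2*W))
(b(-1) + U(3)*(-3))² = (6*(-1)*(1 - 1) + 3*(-3))² = (6*(-1)*0 - 9)² = (0 - 9)² = (-9)² = 81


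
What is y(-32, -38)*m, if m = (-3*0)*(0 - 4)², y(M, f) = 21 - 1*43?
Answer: 0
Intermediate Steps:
y(M, f) = -22 (y(M, f) = 21 - 43 = -22)
m = 0 (m = 0*(-4)² = 0*16 = 0)
y(-32, -38)*m = -22*0 = 0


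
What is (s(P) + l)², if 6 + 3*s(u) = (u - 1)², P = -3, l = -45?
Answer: 15625/9 ≈ 1736.1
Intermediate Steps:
s(u) = -2 + (-1 + u)²/3 (s(u) = -2 + (u - 1)²/3 = -2 + (-1 + u)²/3)
(s(P) + l)² = ((-2 + (-1 - 3)²/3) - 45)² = ((-2 + (⅓)*(-4)²) - 45)² = ((-2 + (⅓)*16) - 45)² = ((-2 + 16/3) - 45)² = (10/3 - 45)² = (-125/3)² = 15625/9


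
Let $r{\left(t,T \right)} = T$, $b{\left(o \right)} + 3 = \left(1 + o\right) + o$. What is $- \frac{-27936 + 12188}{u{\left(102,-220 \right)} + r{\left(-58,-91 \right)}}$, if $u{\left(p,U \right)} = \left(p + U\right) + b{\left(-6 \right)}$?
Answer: $- \frac{15748}{223} \approx -70.619$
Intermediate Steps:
$b{\left(o \right)} = -2 + 2 o$ ($b{\left(o \right)} = -3 + \left(\left(1 + o\right) + o\right) = -3 + \left(1 + 2 o\right) = -2 + 2 o$)
$u{\left(p,U \right)} = -14 + U + p$ ($u{\left(p,U \right)} = \left(p + U\right) + \left(-2 + 2 \left(-6\right)\right) = \left(U + p\right) - 14 = -14 + U + p$)
$- \frac{-27936 + 12188}{u{\left(102,-220 \right)} + r{\left(-58,-91 \right)}} = - \frac{-27936 + 12188}{\left(-14 - 220 + 102\right) - 91} = - \frac{-15748}{-132 - 91} = - \frac{-15748}{-223} = - \frac{\left(-15748\right) \left(-1\right)}{223} = \left(-1\right) \frac{15748}{223} = - \frac{15748}{223}$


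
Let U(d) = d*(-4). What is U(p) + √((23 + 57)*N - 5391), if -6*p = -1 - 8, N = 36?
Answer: -6 + 9*I*√31 ≈ -6.0 + 50.11*I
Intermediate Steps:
p = 3/2 (p = -(-1 - 8)/6 = -⅙*(-9) = 3/2 ≈ 1.5000)
U(d) = -4*d
U(p) + √((23 + 57)*N - 5391) = -4*3/2 + √((23 + 57)*36 - 5391) = -6 + √(80*36 - 5391) = -6 + √(2880 - 5391) = -6 + √(-2511) = -6 + 9*I*√31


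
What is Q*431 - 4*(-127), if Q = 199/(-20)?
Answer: -75609/20 ≈ -3780.4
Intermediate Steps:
Q = -199/20 (Q = 199*(-1/20) = -199/20 ≈ -9.9500)
Q*431 - 4*(-127) = -199/20*431 - 4*(-127) = -85769/20 + 508 = -75609/20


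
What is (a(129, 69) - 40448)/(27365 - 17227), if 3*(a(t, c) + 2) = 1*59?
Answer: -121291/30414 ≈ -3.9880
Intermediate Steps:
a(t, c) = 53/3 (a(t, c) = -2 + (1*59)/3 = -2 + (1/3)*59 = -2 + 59/3 = 53/3)
(a(129, 69) - 40448)/(27365 - 17227) = (53/3 - 40448)/(27365 - 17227) = -121291/3/10138 = -121291/3*1/10138 = -121291/30414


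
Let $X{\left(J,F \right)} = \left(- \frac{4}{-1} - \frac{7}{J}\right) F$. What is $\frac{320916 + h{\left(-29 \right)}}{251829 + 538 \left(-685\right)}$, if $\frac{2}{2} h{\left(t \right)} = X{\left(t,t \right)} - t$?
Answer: $- \frac{6826}{2483} \approx -2.7491$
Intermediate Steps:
$X{\left(J,F \right)} = F \left(4 - \frac{7}{J}\right)$ ($X{\left(J,F \right)} = \left(\left(-4\right) \left(-1\right) - \frac{7}{J}\right) F = \left(4 - \frac{7}{J}\right) F = F \left(4 - \frac{7}{J}\right)$)
$h{\left(t \right)} = -7 + 3 t$ ($h{\left(t \right)} = \frac{t \left(-7 + 4 t\right)}{t} - t = \left(-7 + 4 t\right) - t = -7 + 3 t$)
$\frac{320916 + h{\left(-29 \right)}}{251829 + 538 \left(-685\right)} = \frac{320916 + \left(-7 + 3 \left(-29\right)\right)}{251829 + 538 \left(-685\right)} = \frac{320916 - 94}{251829 - 368530} = \frac{320916 - 94}{-116701} = 320822 \left(- \frac{1}{116701}\right) = - \frac{6826}{2483}$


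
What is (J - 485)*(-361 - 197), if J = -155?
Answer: 357120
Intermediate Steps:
(J - 485)*(-361 - 197) = (-155 - 485)*(-361 - 197) = -640*(-558) = 357120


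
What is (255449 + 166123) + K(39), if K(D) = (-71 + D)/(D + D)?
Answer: 16441292/39 ≈ 4.2157e+5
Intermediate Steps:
K(D) = (-71 + D)/(2*D) (K(D) = (-71 + D)/((2*D)) = (-71 + D)*(1/(2*D)) = (-71 + D)/(2*D))
(255449 + 166123) + K(39) = (255449 + 166123) + (½)*(-71 + 39)/39 = 421572 + (½)*(1/39)*(-32) = 421572 - 16/39 = 16441292/39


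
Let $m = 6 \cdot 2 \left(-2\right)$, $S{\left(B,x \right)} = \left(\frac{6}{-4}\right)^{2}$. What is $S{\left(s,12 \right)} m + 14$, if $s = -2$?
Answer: $-40$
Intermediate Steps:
$S{\left(B,x \right)} = \frac{9}{4}$ ($S{\left(B,x \right)} = \left(6 \left(- \frac{1}{4}\right)\right)^{2} = \left(- \frac{3}{2}\right)^{2} = \frac{9}{4}$)
$m = -24$ ($m = 12 \left(-2\right) = -24$)
$S{\left(s,12 \right)} m + 14 = \frac{9}{4} \left(-24\right) + 14 = -54 + 14 = -40$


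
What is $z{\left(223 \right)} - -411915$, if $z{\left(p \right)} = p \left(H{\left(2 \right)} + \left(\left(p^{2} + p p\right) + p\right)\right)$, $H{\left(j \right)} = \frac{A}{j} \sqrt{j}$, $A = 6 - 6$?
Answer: $22640778$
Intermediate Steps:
$A = 0$ ($A = 6 - 6 = 0$)
$H{\left(j \right)} = 0$ ($H{\left(j \right)} = \frac{0}{j} \sqrt{j} = 0 \sqrt{j} = 0$)
$z{\left(p \right)} = p \left(p + 2 p^{2}\right)$ ($z{\left(p \right)} = p \left(0 + \left(\left(p^{2} + p p\right) + p\right)\right) = p \left(0 + \left(\left(p^{2} + p^{2}\right) + p\right)\right) = p \left(0 + \left(2 p^{2} + p\right)\right) = p \left(0 + \left(p + 2 p^{2}\right)\right) = p \left(p + 2 p^{2}\right)$)
$z{\left(223 \right)} - -411915 = 223^{2} \left(1 + 2 \cdot 223\right) - -411915 = 49729 \left(1 + 446\right) + 411915 = 49729 \cdot 447 + 411915 = 22228863 + 411915 = 22640778$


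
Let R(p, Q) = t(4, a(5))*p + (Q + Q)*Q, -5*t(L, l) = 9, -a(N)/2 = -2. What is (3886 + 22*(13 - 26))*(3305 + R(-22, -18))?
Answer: 14373360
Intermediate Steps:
a(N) = 4 (a(N) = -2*(-2) = 4)
t(L, l) = -9/5 (t(L, l) = -1/5*9 = -9/5)
R(p, Q) = 2*Q**2 - 9*p/5 (R(p, Q) = -9*p/5 + (Q + Q)*Q = -9*p/5 + (2*Q)*Q = -9*p/5 + 2*Q**2 = 2*Q**2 - 9*p/5)
(3886 + 22*(13 - 26))*(3305 + R(-22, -18)) = (3886 + 22*(13 - 26))*(3305 + (2*(-18)**2 - 9/5*(-22))) = (3886 + 22*(-13))*(3305 + (2*324 + 198/5)) = (3886 - 286)*(3305 + (648 + 198/5)) = 3600*(3305 + 3438/5) = 3600*(19963/5) = 14373360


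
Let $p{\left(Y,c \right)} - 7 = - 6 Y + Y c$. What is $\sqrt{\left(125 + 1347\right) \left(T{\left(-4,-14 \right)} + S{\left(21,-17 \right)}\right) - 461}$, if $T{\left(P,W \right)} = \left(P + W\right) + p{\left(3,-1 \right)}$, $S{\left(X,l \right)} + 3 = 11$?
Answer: $i \sqrt{35789} \approx 189.18 i$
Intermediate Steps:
$p{\left(Y,c \right)} = 7 - 6 Y + Y c$ ($p{\left(Y,c \right)} = 7 + \left(- 6 Y + Y c\right) = 7 - 6 Y + Y c$)
$S{\left(X,l \right)} = 8$ ($S{\left(X,l \right)} = -3 + 11 = 8$)
$T{\left(P,W \right)} = -14 + P + W$ ($T{\left(P,W \right)} = \left(P + W\right) + \left(7 - 18 + 3 \left(-1\right)\right) = \left(P + W\right) - 14 = -14 + P + W$)
$\sqrt{\left(125 + 1347\right) \left(T{\left(-4,-14 \right)} + S{\left(21,-17 \right)}\right) - 461} = \sqrt{\left(125 + 1347\right) \left(\left(-14 - 4 - 14\right) + 8\right) - 461} = \sqrt{1472 \left(-32 + 8\right) - 461} = \sqrt{1472 \left(-24\right) - 461} = \sqrt{-35328 - 461} = \sqrt{-35789} = i \sqrt{35789}$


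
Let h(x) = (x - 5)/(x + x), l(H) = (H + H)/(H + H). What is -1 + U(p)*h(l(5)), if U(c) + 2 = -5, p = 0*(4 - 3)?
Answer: 13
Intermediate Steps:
p = 0 (p = 0*1 = 0)
l(H) = 1 (l(H) = (2*H)/((2*H)) = (2*H)*(1/(2*H)) = 1)
h(x) = (-5 + x)/(2*x) (h(x) = (-5 + x)/((2*x)) = (-5 + x)*(1/(2*x)) = (-5 + x)/(2*x))
U(c) = -7 (U(c) = -2 - 5 = -7)
-1 + U(p)*h(l(5)) = -1 - 7*(-5 + 1)/(2*1) = -1 - 7*(-4)/2 = -1 - 7*(-2) = -1 + 14 = 13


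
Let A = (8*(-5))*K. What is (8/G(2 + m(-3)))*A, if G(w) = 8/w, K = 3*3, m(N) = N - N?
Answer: -720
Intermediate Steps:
m(N) = 0
K = 9
A = -360 (A = (8*(-5))*9 = -40*9 = -360)
(8/G(2 + m(-3)))*A = (8/((8/(2 + 0))))*(-360) = (8/((8/2)))*(-360) = (8/((8*(1/2))))*(-360) = (8/4)*(-360) = (8*(1/4))*(-360) = 2*(-360) = -720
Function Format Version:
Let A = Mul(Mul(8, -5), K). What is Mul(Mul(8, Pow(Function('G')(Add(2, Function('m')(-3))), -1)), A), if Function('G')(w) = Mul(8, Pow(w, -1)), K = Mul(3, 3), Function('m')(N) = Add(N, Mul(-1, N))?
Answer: -720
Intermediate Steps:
Function('m')(N) = 0
K = 9
A = -360 (A = Mul(Mul(8, -5), 9) = Mul(-40, 9) = -360)
Mul(Mul(8, Pow(Function('G')(Add(2, Function('m')(-3))), -1)), A) = Mul(Mul(8, Pow(Mul(8, Pow(Add(2, 0), -1)), -1)), -360) = Mul(Mul(8, Pow(Mul(8, Pow(2, -1)), -1)), -360) = Mul(Mul(8, Pow(Mul(8, Rational(1, 2)), -1)), -360) = Mul(Mul(8, Pow(4, -1)), -360) = Mul(Mul(8, Rational(1, 4)), -360) = Mul(2, -360) = -720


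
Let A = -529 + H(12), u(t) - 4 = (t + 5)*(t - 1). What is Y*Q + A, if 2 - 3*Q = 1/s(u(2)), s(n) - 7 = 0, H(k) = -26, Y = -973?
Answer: -3472/3 ≈ -1157.3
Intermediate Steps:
u(t) = 4 + (-1 + t)*(5 + t) (u(t) = 4 + (t + 5)*(t - 1) = 4 + (5 + t)*(-1 + t) = 4 + (-1 + t)*(5 + t))
s(n) = 7 (s(n) = 7 + 0 = 7)
Q = 13/21 (Q = ⅔ - ⅓/7 = ⅔ - ⅓*⅐ = ⅔ - 1/21 = 13/21 ≈ 0.61905)
A = -555 (A = -529 - 26 = -555)
Y*Q + A = -973*13/21 - 555 = -1807/3 - 555 = -3472/3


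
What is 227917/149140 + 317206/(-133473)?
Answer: -16887337099/19906163220 ≈ -0.84835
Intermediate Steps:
227917/149140 + 317206/(-133473) = 227917*(1/149140) + 317206*(-1/133473) = 227917/149140 - 317206/133473 = -16887337099/19906163220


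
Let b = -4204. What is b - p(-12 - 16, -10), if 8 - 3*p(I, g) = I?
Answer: -4216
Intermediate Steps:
p(I, g) = 8/3 - I/3
b - p(-12 - 16, -10) = -4204 - (8/3 - (-12 - 16)/3) = -4204 - (8/3 - ⅓*(-28)) = -4204 - (8/3 + 28/3) = -4204 - 1*12 = -4204 - 12 = -4216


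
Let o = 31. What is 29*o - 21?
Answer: 878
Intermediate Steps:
29*o - 21 = 29*31 - 21 = 899 - 21 = 878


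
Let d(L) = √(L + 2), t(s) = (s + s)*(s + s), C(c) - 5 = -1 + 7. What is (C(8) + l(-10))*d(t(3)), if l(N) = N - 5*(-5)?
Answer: 26*√38 ≈ 160.27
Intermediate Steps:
C(c) = 11 (C(c) = 5 + (-1 + 7) = 5 + 6 = 11)
t(s) = 4*s² (t(s) = (2*s)*(2*s) = 4*s²)
l(N) = 25 + N (l(N) = N + 25 = 25 + N)
d(L) = √(2 + L)
(C(8) + l(-10))*d(t(3)) = (11 + (25 - 10))*√(2 + 4*3²) = (11 + 15)*√(2 + 4*9) = 26*√(2 + 36) = 26*√38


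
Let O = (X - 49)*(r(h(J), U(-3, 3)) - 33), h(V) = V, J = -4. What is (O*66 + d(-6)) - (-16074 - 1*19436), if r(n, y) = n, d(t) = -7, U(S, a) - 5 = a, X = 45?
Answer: 45271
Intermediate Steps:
U(S, a) = 5 + a
O = 148 (O = (45 - 49)*(-4 - 33) = -4*(-37) = 148)
(O*66 + d(-6)) - (-16074 - 1*19436) = (148*66 - 7) - (-16074 - 1*19436) = (9768 - 7) - (-16074 - 19436) = 9761 - 1*(-35510) = 9761 + 35510 = 45271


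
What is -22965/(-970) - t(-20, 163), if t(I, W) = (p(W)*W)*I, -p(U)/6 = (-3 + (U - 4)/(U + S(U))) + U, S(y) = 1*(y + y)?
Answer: -608371647/194 ≈ -3.1359e+6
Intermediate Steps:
S(y) = 2*y (S(y) = 1*(2*y) = 2*y)
p(U) = 18 - 6*U - 2*(-4 + U)/U (p(U) = -6*((-3 + (U - 4)/(U + 2*U)) + U) = -6*((-3 + (-4 + U)/((3*U))) + U) = -6*((-3 + (-4 + U)*(1/(3*U))) + U) = -6*((-3 + (-4 + U)/(3*U)) + U) = -6*(-3 + U + (-4 + U)/(3*U)) = 18 - 6*U - 2*(-4 + U)/U)
t(I, W) = I*W*(16 - 6*W + 8/W) (t(I, W) = ((16 - 6*W + 8/W)*W)*I = (W*(16 - 6*W + 8/W))*I = I*W*(16 - 6*W + 8/W))
-22965/(-970) - t(-20, 163) = -22965/(-970) - 2*(-20)*(4 - 3*163**2 + 8*163) = -22965*(-1/970) - 2*(-20)*(4 - 3*26569 + 1304) = 4593/194 - 2*(-20)*(4 - 79707 + 1304) = 4593/194 - 2*(-20)*(-78399) = 4593/194 - 1*3135960 = 4593/194 - 3135960 = -608371647/194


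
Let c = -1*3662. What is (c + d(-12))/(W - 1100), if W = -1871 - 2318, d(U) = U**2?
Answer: 3518/5289 ≈ 0.66515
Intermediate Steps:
c = -3662
W = -4189
(c + d(-12))/(W - 1100) = (-3662 + (-12)**2)/(-4189 - 1100) = (-3662 + 144)/(-5289) = -3518*(-1/5289) = 3518/5289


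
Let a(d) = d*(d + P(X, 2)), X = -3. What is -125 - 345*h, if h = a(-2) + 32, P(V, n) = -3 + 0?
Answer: -14615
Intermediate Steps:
P(V, n) = -3
a(d) = d*(-3 + d) (a(d) = d*(d - 3) = d*(-3 + d))
h = 42 (h = -2*(-3 - 2) + 32 = -2*(-5) + 32 = 10 + 32 = 42)
-125 - 345*h = -125 - 345*42 = -125 - 14490 = -14615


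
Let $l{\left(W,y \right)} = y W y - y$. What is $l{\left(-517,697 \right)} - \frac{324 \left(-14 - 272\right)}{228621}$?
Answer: $- \frac{19140451106762}{76207} \approx -2.5116 \cdot 10^{8}$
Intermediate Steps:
$l{\left(W,y \right)} = - y + W y^{2}$ ($l{\left(W,y \right)} = W y y - y = W y^{2} - y = - y + W y^{2}$)
$l{\left(-517,697 \right)} - \frac{324 \left(-14 - 272\right)}{228621} = 697 \left(-1 - 360349\right) - \frac{324 \left(-14 - 272\right)}{228621} = 697 \left(-1 - 360349\right) - 324 \left(-286\right) \frac{1}{228621} = 697 \left(-360350\right) - \left(-92664\right) \frac{1}{228621} = -251163950 - - \frac{30888}{76207} = -251163950 + \frac{30888}{76207} = - \frac{19140451106762}{76207}$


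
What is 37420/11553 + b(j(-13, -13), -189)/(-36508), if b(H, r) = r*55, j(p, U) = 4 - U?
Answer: 1486222795/421776924 ≈ 3.5237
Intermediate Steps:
b(H, r) = 55*r
37420/11553 + b(j(-13, -13), -189)/(-36508) = 37420/11553 + (55*(-189))/(-36508) = 37420*(1/11553) - 10395*(-1/36508) = 37420/11553 + 10395/36508 = 1486222795/421776924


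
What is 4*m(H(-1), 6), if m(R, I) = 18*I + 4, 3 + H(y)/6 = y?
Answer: 448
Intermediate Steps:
H(y) = -18 + 6*y
m(R, I) = 4 + 18*I
4*m(H(-1), 6) = 4*(4 + 18*6) = 4*(4 + 108) = 4*112 = 448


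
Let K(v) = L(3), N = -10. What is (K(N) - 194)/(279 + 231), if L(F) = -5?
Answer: -199/510 ≈ -0.39020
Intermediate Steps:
K(v) = -5
(K(N) - 194)/(279 + 231) = (-5 - 194)/(279 + 231) = -199/510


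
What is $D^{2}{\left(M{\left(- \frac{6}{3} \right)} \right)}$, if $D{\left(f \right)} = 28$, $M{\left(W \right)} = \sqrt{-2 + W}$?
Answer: $784$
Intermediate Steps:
$D^{2}{\left(M{\left(- \frac{6}{3} \right)} \right)} = 28^{2} = 784$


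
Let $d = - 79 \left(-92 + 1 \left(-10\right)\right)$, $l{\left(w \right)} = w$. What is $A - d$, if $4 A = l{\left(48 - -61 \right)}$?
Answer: $- \frac{32123}{4} \approx -8030.8$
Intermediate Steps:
$A = \frac{109}{4}$ ($A = \frac{48 - -61}{4} = \frac{48 + 61}{4} = \frac{1}{4} \cdot 109 = \frac{109}{4} \approx 27.25$)
$d = 8058$ ($d = - 79 \left(-92 - 10\right) = \left(-79\right) \left(-102\right) = 8058$)
$A - d = \frac{109}{4} - 8058 = - \frac{32123}{4}$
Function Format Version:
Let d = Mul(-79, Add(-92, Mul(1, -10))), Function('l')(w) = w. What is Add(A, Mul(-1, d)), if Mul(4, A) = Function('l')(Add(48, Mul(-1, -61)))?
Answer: Rational(-32123, 4) ≈ -8030.8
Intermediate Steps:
A = Rational(109, 4) (A = Mul(Rational(1, 4), Add(48, Mul(-1, -61))) = Mul(Rational(1, 4), Add(48, 61)) = Mul(Rational(1, 4), 109) = Rational(109, 4) ≈ 27.250)
d = 8058 (d = Mul(-79, Add(-92, -10)) = Mul(-79, -102) = 8058)
Add(A, Mul(-1, d)) = Add(Rational(109, 4), Mul(-1, 8058)) = Add(Rational(109, 4), -8058) = Rational(-32123, 4)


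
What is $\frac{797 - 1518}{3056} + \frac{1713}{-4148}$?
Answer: $- \frac{2056409}{3169072} \approx -0.6489$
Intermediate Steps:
$\frac{797 - 1518}{3056} + \frac{1713}{-4148} = \left(797 - 1518\right) \frac{1}{3056} + 1713 \left(- \frac{1}{4148}\right) = \left(-721\right) \frac{1}{3056} - \frac{1713}{4148} = - \frac{721}{3056} - \frac{1713}{4148} = - \frac{2056409}{3169072}$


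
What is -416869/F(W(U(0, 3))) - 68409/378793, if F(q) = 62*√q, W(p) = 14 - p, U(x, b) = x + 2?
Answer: -68409/378793 - 416869*√3/372 ≈ -1941.1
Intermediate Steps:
U(x, b) = 2 + x
-416869/F(W(U(0, 3))) - 68409/378793 = -416869*1/(62*√(14 - (2 + 0))) - 68409/378793 = -416869*1/(62*√(14 - 1*2)) - 68409*1/378793 = -416869*1/(62*√(14 - 2)) - 68409/378793 = -416869*√3/372 - 68409/378793 = -68409/378793 - 416869*√3/372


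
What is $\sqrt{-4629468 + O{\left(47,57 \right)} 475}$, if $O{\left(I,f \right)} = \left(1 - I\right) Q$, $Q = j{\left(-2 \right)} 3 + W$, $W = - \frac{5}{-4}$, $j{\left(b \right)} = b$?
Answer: $\frac{i \sqrt{18102722}}{2} \approx 2127.4 i$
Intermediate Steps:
$W = \frac{5}{4}$ ($W = \left(-5\right) \left(- \frac{1}{4}\right) = \frac{5}{4} \approx 1.25$)
$Q = - \frac{19}{4}$ ($Q = \left(-2\right) 3 + \frac{5}{4} = -6 + \frac{5}{4} = - \frac{19}{4} \approx -4.75$)
$O{\left(I,f \right)} = - \frac{19}{4} + \frac{19 I}{4}$ ($O{\left(I,f \right)} = \left(1 - I\right) \left(- \frac{19}{4}\right) = - \frac{19}{4} + \frac{19 I}{4}$)
$\sqrt{-4629468 + O{\left(47,57 \right)} 475} = \sqrt{-4629468 + \left(- \frac{19}{4} + \frac{19}{4} \cdot 47\right) 475} = \sqrt{-4629468 + \left(- \frac{19}{4} + \frac{893}{4}\right) 475} = \sqrt{-4629468 + \frac{437}{2} \cdot 475} = \sqrt{-4629468 + \frac{207575}{2}} = \sqrt{- \frac{9051361}{2}} = \frac{i \sqrt{18102722}}{2}$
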